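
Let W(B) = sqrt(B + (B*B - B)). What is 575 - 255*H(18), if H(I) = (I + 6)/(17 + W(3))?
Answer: 269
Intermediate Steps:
W(B) = sqrt(B**2) (W(B) = sqrt(B + (B**2 - B)) = sqrt(B**2))
H(I) = 3/10 + I/20 (H(I) = (I + 6)/(17 + sqrt(3**2)) = (6 + I)/(17 + sqrt(9)) = (6 + I)/(17 + 3) = (6 + I)/20 = (6 + I)*(1/20) = 3/10 + I/20)
575 - 255*H(18) = 575 - 255*(3/10 + (1/20)*18) = 575 - 255*(3/10 + 9/10) = 575 - 255*6/5 = 575 - 306 = 269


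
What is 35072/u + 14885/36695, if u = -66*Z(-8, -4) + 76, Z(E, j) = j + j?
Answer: 64797879/1108189 ≈ 58.472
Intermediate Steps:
Z(E, j) = 2*j
u = 604 (u = -132*(-4) + 76 = -66*(-8) + 76 = 528 + 76 = 604)
35072/u + 14885/36695 = 35072/604 + 14885/36695 = 35072*(1/604) + 14885*(1/36695) = 8768/151 + 2977/7339 = 64797879/1108189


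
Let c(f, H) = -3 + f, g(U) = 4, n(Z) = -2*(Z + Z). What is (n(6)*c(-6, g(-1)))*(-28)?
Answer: -6048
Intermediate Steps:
n(Z) = -4*Z
(n(6)*c(-6, g(-1)))*(-28) = ((-4*6)*(-3 - 6))*(-28) = -24*(-9)*(-28) = 216*(-28) = -6048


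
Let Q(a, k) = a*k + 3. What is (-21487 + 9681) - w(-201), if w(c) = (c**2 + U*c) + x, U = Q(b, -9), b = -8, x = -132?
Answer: -37000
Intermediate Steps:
Q(a, k) = 3 + a*k
U = 75 (U = 3 - 8*(-9) = 3 + 72 = 75)
w(c) = -132 + c**2 + 75*c (w(c) = (c**2 + 75*c) - 132 = -132 + c**2 + 75*c)
(-21487 + 9681) - w(-201) = (-21487 + 9681) - (-132 + (-201)**2 + 75*(-201)) = -11806 - (-132 + 40401 - 15075) = -11806 - 1*25194 = -11806 - 25194 = -37000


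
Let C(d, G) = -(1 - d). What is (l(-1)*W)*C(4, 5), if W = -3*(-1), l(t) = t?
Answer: -9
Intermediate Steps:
W = 3
C(d, G) = -1 + d
(l(-1)*W)*C(4, 5) = (-1*3)*(-1 + 4) = -3*3 = -9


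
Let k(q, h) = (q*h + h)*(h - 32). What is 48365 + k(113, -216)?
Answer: 6155117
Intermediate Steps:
k(q, h) = (-32 + h)*(h + h*q) (k(q, h) = (h*q + h)*(-32 + h) = (h + h*q)*(-32 + h) = (-32 + h)*(h + h*q))
48365 + k(113, -216) = 48365 - 216*(-32 - 216 - 32*113 - 216*113) = 48365 - 216*(-32 - 216 - 3616 - 24408) = 48365 - 216*(-28272) = 48365 + 6106752 = 6155117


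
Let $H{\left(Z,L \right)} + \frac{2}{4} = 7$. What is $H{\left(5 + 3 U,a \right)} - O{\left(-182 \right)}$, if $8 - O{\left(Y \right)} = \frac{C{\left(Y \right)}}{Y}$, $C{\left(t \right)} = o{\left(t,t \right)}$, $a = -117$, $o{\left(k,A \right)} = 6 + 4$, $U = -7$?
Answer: $- \frac{283}{182} \approx -1.5549$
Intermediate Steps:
$o{\left(k,A \right)} = 10$
$C{\left(t \right)} = 10$
$H{\left(Z,L \right)} = \frac{13}{2}$ ($H{\left(Z,L \right)} = - \frac{1}{2} + 7 = \frac{13}{2}$)
$O{\left(Y \right)} = 8 - \frac{10}{Y}$
$H{\left(5 + 3 U,a \right)} - O{\left(-182 \right)} = \frac{13}{2} - \left(8 - \frac{10}{-182}\right) = \frac{13}{2} - \left(8 - - \frac{5}{91}\right) = \frac{13}{2} - \left(8 + \frac{5}{91}\right) = \frac{13}{2} - \frac{733}{91} = - \frac{283}{182}$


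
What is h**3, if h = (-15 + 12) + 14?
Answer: 1331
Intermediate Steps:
h = 11 (h = -3 + 14 = 11)
h**3 = 11**3 = 1331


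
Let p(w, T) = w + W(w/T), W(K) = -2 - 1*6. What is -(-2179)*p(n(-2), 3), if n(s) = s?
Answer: -21790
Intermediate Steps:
W(K) = -8 (W(K) = -2 - 6 = -8)
p(w, T) = -8 + w (p(w, T) = w - 8 = -8 + w)
-(-2179)*p(n(-2), 3) = -(-2179)*(-8 - 2) = -(-2179)*(-10) = -1*21790 = -21790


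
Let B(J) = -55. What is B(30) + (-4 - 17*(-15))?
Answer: 196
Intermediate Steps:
B(30) + (-4 - 17*(-15)) = -55 + (-4 - 17*(-15)) = -55 + (-4 + 255) = -55 + 251 = 196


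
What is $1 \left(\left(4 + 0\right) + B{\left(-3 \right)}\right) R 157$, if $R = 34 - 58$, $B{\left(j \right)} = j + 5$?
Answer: $-22608$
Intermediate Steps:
$B{\left(j \right)} = 5 + j$
$R = -24$ ($R = 34 - 58 = -24$)
$1 \left(\left(4 + 0\right) + B{\left(-3 \right)}\right) R 157 = 1 \left(\left(4 + 0\right) + \left(5 - 3\right)\right) \left(-24\right) 157 = 1 \left(4 + 2\right) \left(-24\right) 157 = 1 \cdot 6 \left(-24\right) 157 = 6 \left(-24\right) 157 = \left(-144\right) 157 = -22608$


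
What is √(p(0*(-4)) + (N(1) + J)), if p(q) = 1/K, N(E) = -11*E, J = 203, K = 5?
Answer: 31*√5/5 ≈ 13.864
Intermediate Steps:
p(q) = ⅕ (p(q) = 1/5 = ⅕)
√(p(0*(-4)) + (N(1) + J)) = √(⅕ + (-11*1 + 203)) = √(⅕ + (-11 + 203)) = √(⅕ + 192) = √(961/5) = 31*√5/5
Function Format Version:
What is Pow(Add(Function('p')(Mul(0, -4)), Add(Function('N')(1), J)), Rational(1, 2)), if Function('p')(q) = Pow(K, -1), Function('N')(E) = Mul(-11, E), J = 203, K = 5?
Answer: Mul(Rational(31, 5), Pow(5, Rational(1, 2))) ≈ 13.864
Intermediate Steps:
Function('p')(q) = Rational(1, 5) (Function('p')(q) = Pow(5, -1) = Rational(1, 5))
Pow(Add(Function('p')(Mul(0, -4)), Add(Function('N')(1), J)), Rational(1, 2)) = Pow(Add(Rational(1, 5), Add(Mul(-11, 1), 203)), Rational(1, 2)) = Pow(Add(Rational(1, 5), Add(-11, 203)), Rational(1, 2)) = Pow(Add(Rational(1, 5), 192), Rational(1, 2)) = Pow(Rational(961, 5), Rational(1, 2)) = Mul(Rational(31, 5), Pow(5, Rational(1, 2)))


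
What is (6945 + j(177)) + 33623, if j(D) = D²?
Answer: 71897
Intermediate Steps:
(6945 + j(177)) + 33623 = (6945 + 177²) + 33623 = (6945 + 31329) + 33623 = 38274 + 33623 = 71897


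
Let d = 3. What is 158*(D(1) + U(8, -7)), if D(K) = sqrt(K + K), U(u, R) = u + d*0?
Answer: 1264 + 158*sqrt(2) ≈ 1487.4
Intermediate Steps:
U(u, R) = u (U(u, R) = u + 3*0 = u + 0 = u)
D(K) = sqrt(2)*sqrt(K) (D(K) = sqrt(2*K) = sqrt(2)*sqrt(K))
158*(D(1) + U(8, -7)) = 158*(sqrt(2)*sqrt(1) + 8) = 158*(sqrt(2)*1 + 8) = 158*(sqrt(2) + 8) = 158*(8 + sqrt(2)) = 1264 + 158*sqrt(2)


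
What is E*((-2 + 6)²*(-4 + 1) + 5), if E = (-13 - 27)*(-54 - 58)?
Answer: -192640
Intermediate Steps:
E = 4480 (E = -40*(-112) = 4480)
E*((-2 + 6)²*(-4 + 1) + 5) = 4480*((-2 + 6)²*(-4 + 1) + 5) = 4480*(4²*(-3) + 5) = 4480*(16*(-3) + 5) = 4480*(-48 + 5) = 4480*(-43) = -192640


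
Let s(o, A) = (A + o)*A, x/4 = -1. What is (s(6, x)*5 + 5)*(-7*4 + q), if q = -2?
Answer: 1050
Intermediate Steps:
x = -4 (x = 4*(-1) = -4)
s(o, A) = A*(A + o)
(s(6, x)*5 + 5)*(-7*4 + q) = (-4*(-4 + 6)*5 + 5)*(-7*4 - 2) = (-4*2*5 + 5)*(-28 - 2) = (-8*5 + 5)*(-30) = (-40 + 5)*(-30) = -35*(-30) = 1050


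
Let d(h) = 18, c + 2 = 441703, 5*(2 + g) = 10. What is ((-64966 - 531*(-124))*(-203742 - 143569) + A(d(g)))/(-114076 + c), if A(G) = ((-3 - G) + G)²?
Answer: -304939049/327625 ≈ -930.76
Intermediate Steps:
g = 0 (g = -2 + (⅕)*10 = -2 + 2 = 0)
c = 441701 (c = -2 + 441703 = 441701)
A(G) = 9 (A(G) = (-3)² = 9)
((-64966 - 531*(-124))*(-203742 - 143569) + A(d(g)))/(-114076 + c) = ((-64966 - 531*(-124))*(-203742 - 143569) + 9)/(-114076 + 441701) = ((-64966 + 65844)*(-347311) + 9)/327625 = (878*(-347311) + 9)*(1/327625) = (-304939058 + 9)*(1/327625) = -304939049*1/327625 = -304939049/327625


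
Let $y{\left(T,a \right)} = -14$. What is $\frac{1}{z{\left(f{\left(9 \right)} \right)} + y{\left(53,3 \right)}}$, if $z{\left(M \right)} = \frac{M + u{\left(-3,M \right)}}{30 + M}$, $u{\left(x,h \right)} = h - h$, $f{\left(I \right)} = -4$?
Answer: $- \frac{13}{184} \approx -0.070652$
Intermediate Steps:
$u{\left(x,h \right)} = 0$
$z{\left(M \right)} = \frac{M}{30 + M}$ ($z{\left(M \right)} = \frac{M + 0}{30 + M} = \frac{M}{30 + M}$)
$\frac{1}{z{\left(f{\left(9 \right)} \right)} + y{\left(53,3 \right)}} = \frac{1}{- \frac{4}{30 - 4} - 14} = \frac{1}{- \frac{4}{26} - 14} = \frac{1}{\left(-4\right) \frac{1}{26} - 14} = \frac{1}{- \frac{2}{13} - 14} = \frac{1}{- \frac{184}{13}} = - \frac{13}{184}$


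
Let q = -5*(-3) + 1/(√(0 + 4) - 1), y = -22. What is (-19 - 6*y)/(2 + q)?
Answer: 113/18 ≈ 6.2778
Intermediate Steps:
q = 16 (q = 15 + 1/(√4 - 1) = 15 + 1/(2 - 1) = 15 + 1/1 = 15 + 1 = 16)
(-19 - 6*y)/(2 + q) = (-19 - 6*(-22))/(2 + 16) = (-19 + 132)/18 = 113*(1/18) = 113/18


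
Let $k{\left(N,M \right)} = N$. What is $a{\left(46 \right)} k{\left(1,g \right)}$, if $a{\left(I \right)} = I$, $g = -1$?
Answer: $46$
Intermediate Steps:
$a{\left(46 \right)} k{\left(1,g \right)} = 46 \cdot 1 = 46$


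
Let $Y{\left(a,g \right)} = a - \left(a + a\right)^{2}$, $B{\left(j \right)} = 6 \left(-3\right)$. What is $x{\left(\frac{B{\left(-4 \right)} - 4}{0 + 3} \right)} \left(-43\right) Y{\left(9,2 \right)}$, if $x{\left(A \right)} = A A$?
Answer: $728420$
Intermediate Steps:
$B{\left(j \right)} = -18$
$x{\left(A \right)} = A^{2}$
$Y{\left(a,g \right)} = a - 4 a^{2}$ ($Y{\left(a,g \right)} = a - \left(2 a\right)^{2} = a - 4 a^{2}$)
$x{\left(\frac{B{\left(-4 \right)} - 4}{0 + 3} \right)} \left(-43\right) Y{\left(9,2 \right)} = \left(\frac{-18 - 4}{0 + 3}\right)^{2} \left(-43\right) 9 \left(1 - 36\right) = \left(- \frac{22}{3}\right)^{2} \left(-43\right) 9 \left(1 - 36\right) = \left(\left(-22\right) \frac{1}{3}\right)^{2} \left(-43\right) 9 \left(-35\right) = \left(- \frac{22}{3}\right)^{2} \left(-43\right) \left(-315\right) = \frac{484}{9} \left(-43\right) \left(-315\right) = \left(- \frac{20812}{9}\right) \left(-315\right) = 728420$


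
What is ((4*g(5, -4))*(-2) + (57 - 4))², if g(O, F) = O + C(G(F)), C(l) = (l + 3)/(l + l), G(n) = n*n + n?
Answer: 64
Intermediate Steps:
G(n) = n + n² (G(n) = n² + n = n + n²)
C(l) = (3 + l)/(2*l) (C(l) = (3 + l)/((2*l)) = (3 + l)*(1/(2*l)) = (3 + l)/(2*l))
g(O, F) = O + (3 + F*(1 + F))/(2*F*(1 + F)) (g(O, F) = O + (3 + F*(1 + F))/(2*((F*(1 + F)))) = O + (1/(F*(1 + F)))*(3 + F*(1 + F))/2 = O + (3 + F*(1 + F))/(2*F*(1 + F)))
((4*g(5, -4))*(-2) + (57 - 4))² = ((4*((½)*(3 - 4*(1 - 4) + 2*(-4)*5*(1 - 4))/(-4*(1 - 4))))*(-2) + (57 - 4))² = ((4*((½)*(-¼)*(3 - 4*(-3) + 2*(-4)*5*(-3))/(-3)))*(-2) + 53)² = ((4*((½)*(-¼)*(-⅓)*(3 + 12 + 120)))*(-2) + 53)² = ((4*((½)*(-¼)*(-⅓)*135))*(-2) + 53)² = ((4*(45/8))*(-2) + 53)² = ((45/2)*(-2) + 53)² = (-45 + 53)² = 8² = 64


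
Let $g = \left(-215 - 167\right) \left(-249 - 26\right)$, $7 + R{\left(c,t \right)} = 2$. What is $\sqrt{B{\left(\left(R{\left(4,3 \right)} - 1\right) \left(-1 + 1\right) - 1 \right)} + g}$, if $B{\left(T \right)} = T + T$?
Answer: $6 \sqrt{2918} \approx 324.11$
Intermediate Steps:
$R{\left(c,t \right)} = -5$ ($R{\left(c,t \right)} = -7 + 2 = -5$)
$g = 105050$ ($g = \left(-215 - 167\right) \left(-275\right) = \left(-382\right) \left(-275\right) = 105050$)
$B{\left(T \right)} = 2 T$
$\sqrt{B{\left(\left(R{\left(4,3 \right)} - 1\right) \left(-1 + 1\right) - 1 \right)} + g} = \sqrt{2 \left(\left(-5 - 1\right) \left(-1 + 1\right) - 1\right) + 105050} = \sqrt{2 \left(\left(-6\right) 0 - 1\right) + 105050} = \sqrt{2 \left(0 - 1\right) + 105050} = \sqrt{2 \left(-1\right) + 105050} = \sqrt{-2 + 105050} = \sqrt{105048} = 6 \sqrt{2918}$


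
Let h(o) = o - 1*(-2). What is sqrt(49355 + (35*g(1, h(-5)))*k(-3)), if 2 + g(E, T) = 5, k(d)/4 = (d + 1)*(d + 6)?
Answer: sqrt(46835) ≈ 216.41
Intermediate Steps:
h(o) = 2 + o (h(o) = o + 2 = 2 + o)
k(d) = 4*(1 + d)*(6 + d) (k(d) = 4*((d + 1)*(d + 6)) = 4*((1 + d)*(6 + d)) = 4*(1 + d)*(6 + d))
g(E, T) = 3 (g(E, T) = -2 + 5 = 3)
sqrt(49355 + (35*g(1, h(-5)))*k(-3)) = sqrt(49355 + (35*3)*(24 + 4*(-3)**2 + 28*(-3))) = sqrt(49355 + 105*(24 + 4*9 - 84)) = sqrt(49355 + 105*(24 + 36 - 84)) = sqrt(49355 + 105*(-24)) = sqrt(49355 - 2520) = sqrt(46835)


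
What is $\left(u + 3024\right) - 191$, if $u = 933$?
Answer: $3766$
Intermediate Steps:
$\left(u + 3024\right) - 191 = \left(933 + 3024\right) - 191 = 3957 - 191 = 3766$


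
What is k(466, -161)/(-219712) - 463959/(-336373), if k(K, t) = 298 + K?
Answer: 25420092709/18476296144 ≈ 1.3758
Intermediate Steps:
k(466, -161)/(-219712) - 463959/(-336373) = (298 + 466)/(-219712) - 463959/(-336373) = 764*(-1/219712) - 463959*(-1/336373) = -191/54928 + 463959/336373 = 25420092709/18476296144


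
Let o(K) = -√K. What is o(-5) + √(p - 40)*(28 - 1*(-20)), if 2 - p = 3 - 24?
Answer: I*(-√5 + 48*√17) ≈ 195.67*I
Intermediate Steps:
p = 23 (p = 2 - (3 - 24) = 2 - 1*(-21) = 2 + 21 = 23)
o(-5) + √(p - 40)*(28 - 1*(-20)) = -√(-5) + √(23 - 40)*(28 - 1*(-20)) = -I*√5 + √(-17)*(28 + 20) = -I*√5 + (I*√17)*48 = -I*√5 + 48*I*√17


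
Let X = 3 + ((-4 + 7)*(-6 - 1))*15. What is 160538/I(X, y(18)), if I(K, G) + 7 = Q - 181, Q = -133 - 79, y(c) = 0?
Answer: -80269/200 ≈ -401.34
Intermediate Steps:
Q = -212
X = -312 (X = 3 + (3*(-7))*15 = 3 - 21*15 = 3 - 315 = -312)
I(K, G) = -400 (I(K, G) = -7 + (-212 - 181) = -7 - 393 = -400)
160538/I(X, y(18)) = 160538/(-400) = 160538*(-1/400) = -80269/200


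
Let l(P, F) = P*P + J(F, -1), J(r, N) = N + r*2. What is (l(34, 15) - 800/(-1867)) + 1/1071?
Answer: 2370333712/1999557 ≈ 1185.4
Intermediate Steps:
J(r, N) = N + 2*r
l(P, F) = -1 + P² + 2*F (l(P, F) = P*P + (-1 + 2*F) = P² + (-1 + 2*F) = -1 + P² + 2*F)
(l(34, 15) - 800/(-1867)) + 1/1071 = ((-1 + 34² + 2*15) - 800/(-1867)) + 1/1071 = ((-1 + 1156 + 30) - 800*(-1/1867)) + 1/1071 = (1185 + 800/1867) + 1/1071 = 2213195/1867 + 1/1071 = 2370333712/1999557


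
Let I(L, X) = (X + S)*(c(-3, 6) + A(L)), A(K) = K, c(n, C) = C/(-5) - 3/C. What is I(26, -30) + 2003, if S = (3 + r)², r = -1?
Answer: 6856/5 ≈ 1371.2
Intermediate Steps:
c(n, C) = -3/C - C/5 (c(n, C) = C*(-⅕) - 3/C = -C/5 - 3/C = -3/C - C/5)
S = 4 (S = (3 - 1)² = 2² = 4)
I(L, X) = (4 + X)*(-17/10 + L) (I(L, X) = (X + 4)*((-3/6 - ⅕*6) + L) = (4 + X)*((-3*⅙ - 6/5) + L) = (4 + X)*((-½ - 6/5) + L) = (4 + X)*(-17/10 + L))
I(26, -30) + 2003 = (-34/5 + 4*26 - 17/10*(-30) + 26*(-30)) + 2003 = (-34/5 + 104 + 51 - 780) + 2003 = -3159/5 + 2003 = 6856/5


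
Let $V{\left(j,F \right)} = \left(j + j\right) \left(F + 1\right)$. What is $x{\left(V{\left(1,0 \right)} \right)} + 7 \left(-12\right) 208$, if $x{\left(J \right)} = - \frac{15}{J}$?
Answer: $- \frac{34959}{2} \approx -17480.0$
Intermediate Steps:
$V{\left(j,F \right)} = 2 j \left(1 + F\right)$
$x{\left(V{\left(1,0 \right)} \right)} + 7 \left(-12\right) 208 = - \frac{15}{2 \cdot 1 \left(1 + 0\right)} + 7 \left(-12\right) 208 = - \frac{15}{2 \cdot 1 \cdot 1} - 17472 = - \frac{15}{2} - 17472 = - \frac{34959}{2}$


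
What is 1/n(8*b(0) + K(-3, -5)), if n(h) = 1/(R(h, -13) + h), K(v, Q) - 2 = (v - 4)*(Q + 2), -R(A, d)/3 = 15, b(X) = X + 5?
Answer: 18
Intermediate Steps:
b(X) = 5 + X
R(A, d) = -45 (R(A, d) = -3*15 = -45)
K(v, Q) = 2 + (-4 + v)*(2 + Q) (K(v, Q) = 2 + (v - 4)*(Q + 2) = 2 + (-4 + v)*(2 + Q))
n(h) = 1/(-45 + h)
1/n(8*b(0) + K(-3, -5)) = 1/(1/(-45 + (8*(5 + 0) + (-6 - 4*(-5) + 2*(-3) - 5*(-3))))) = 1/(1/(-45 + (8*5 + (-6 + 20 - 6 + 15)))) = 1/(1/(-45 + (40 + 23))) = 1/(1/(-45 + 63)) = 1/(1/18) = 18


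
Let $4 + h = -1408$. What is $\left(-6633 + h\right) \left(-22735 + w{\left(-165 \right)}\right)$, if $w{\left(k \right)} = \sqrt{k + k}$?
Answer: $182903075 - 8045 i \sqrt{330} \approx 1.829 \cdot 10^{8} - 1.4614 \cdot 10^{5} i$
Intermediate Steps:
$w{\left(k \right)} = \sqrt{2} \sqrt{k}$ ($w{\left(k \right)} = \sqrt{2 k} = \sqrt{2} \sqrt{k}$)
$h = -1412$ ($h = -4 - 1408 = -1412$)
$\left(-6633 + h\right) \left(-22735 + w{\left(-165 \right)}\right) = \left(-6633 - 1412\right) \left(-22735 + \sqrt{2} \sqrt{-165}\right) = - 8045 \left(-22735 + \sqrt{2} i \sqrt{165}\right) = - 8045 \left(-22735 + i \sqrt{330}\right) = 182903075 - 8045 i \sqrt{330}$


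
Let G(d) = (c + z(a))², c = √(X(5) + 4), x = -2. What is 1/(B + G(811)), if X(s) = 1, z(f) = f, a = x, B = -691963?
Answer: -345977/239400169018 + √5/119700084509 ≈ -1.4452e-6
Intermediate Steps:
a = -2
c = √5 (c = √(1 + 4) = √5 ≈ 2.2361)
G(d) = (-2 + √5)² (G(d) = (√5 - 2)² = (-2 + √5)²)
1/(B + G(811)) = 1/(-691963 + (2 - √5)²)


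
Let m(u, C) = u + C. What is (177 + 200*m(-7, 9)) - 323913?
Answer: -323336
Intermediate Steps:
m(u, C) = C + u
(177 + 200*m(-7, 9)) - 323913 = (177 + 200*(9 - 7)) - 323913 = (177 + 200*2) - 323913 = (177 + 400) - 323913 = 577 - 323913 = -323336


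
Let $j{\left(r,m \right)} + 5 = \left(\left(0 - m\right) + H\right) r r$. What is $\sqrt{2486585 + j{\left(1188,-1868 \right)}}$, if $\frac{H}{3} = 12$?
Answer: $2 \sqrt{672421389} \approx 51862.0$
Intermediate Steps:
$H = 36$ ($H = 3 \cdot 12 = 36$)
$j{\left(r,m \right)} = -5 + r^{2} \left(36 - m\right)$ ($j{\left(r,m \right)} = -5 + \left(\left(0 - m\right) + 36\right) r r = -5 + \left(- m + 36\right) r^{2} = -5 + \left(36 - m\right) r^{2} = -5 + r^{2} \left(36 - m\right)$)
$\sqrt{2486585 + j{\left(1188,-1868 \right)}} = \sqrt{2486585 - \left(5 - 2687198976\right)} = \sqrt{2486585 - \left(-50808379 - 2636390592\right)} = \sqrt{2486585 + \left(-5 + 50808384 + 2636390592\right)} = \sqrt{2486585 + 2687198971} = \sqrt{2689685556} = 2 \sqrt{672421389}$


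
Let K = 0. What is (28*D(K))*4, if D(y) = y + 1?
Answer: 112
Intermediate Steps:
D(y) = 1 + y
(28*D(K))*4 = (28*(1 + 0))*4 = (28*1)*4 = 28*4 = 112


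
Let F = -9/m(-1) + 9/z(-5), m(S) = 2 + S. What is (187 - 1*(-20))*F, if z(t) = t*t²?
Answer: -234738/125 ≈ -1877.9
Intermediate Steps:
z(t) = t³
F = -1134/125 (F = -9/(2 - 1) + 9/((-5)³) = -9/1 + 9/(-125) = -9*1 + 9*(-1/125) = -9 - 9/125 = -1134/125 ≈ -9.0720)
(187 - 1*(-20))*F = (187 - 1*(-20))*(-1134/125) = (187 + 20)*(-1134/125) = 207*(-1134/125) = -234738/125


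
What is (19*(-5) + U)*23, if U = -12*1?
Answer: -2461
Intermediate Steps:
U = -12
(19*(-5) + U)*23 = (19*(-5) - 12)*23 = (-95 - 12)*23 = -107*23 = -2461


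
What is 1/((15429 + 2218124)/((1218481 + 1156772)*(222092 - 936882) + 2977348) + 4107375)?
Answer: 1697804114522/6973518174882566197 ≈ 2.4346e-7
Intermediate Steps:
1/((15429 + 2218124)/((1218481 + 1156772)*(222092 - 936882) + 2977348) + 4107375) = 1/(2233553/(2375253*(-714790) + 2977348) + 4107375) = 1/(2233553/(-1697807091870 + 2977348) + 4107375) = 1/(2233553/(-1697804114522) + 4107375) = 1/(2233553*(-1/1697804114522) + 4107375) = 1/(-2233553/1697804114522 + 4107375) = 1/(6973518174882566197/1697804114522) = 1697804114522/6973518174882566197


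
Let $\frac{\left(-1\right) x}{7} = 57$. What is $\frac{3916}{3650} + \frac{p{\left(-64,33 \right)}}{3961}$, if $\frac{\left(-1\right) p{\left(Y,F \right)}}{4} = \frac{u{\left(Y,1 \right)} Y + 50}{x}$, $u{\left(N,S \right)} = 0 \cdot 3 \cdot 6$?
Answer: $\frac{3094864562}{2884301175} \approx 1.073$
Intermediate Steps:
$x = -399$ ($x = \left(-7\right) 57 = -399$)
$u{\left(N,S \right)} = 0$ ($u{\left(N,S \right)} = 0 \cdot 6 = 0$)
$p{\left(Y,F \right)} = \frac{200}{399}$ ($p{\left(Y,F \right)} = - 4 \frac{0 Y + 50}{-399} = - 4 \left(0 + 50\right) \left(- \frac{1}{399}\right) = - 4 \cdot 50 \left(- \frac{1}{399}\right) = \left(-4\right) \left(- \frac{50}{399}\right) = \frac{200}{399}$)
$\frac{3916}{3650} + \frac{p{\left(-64,33 \right)}}{3961} = \frac{3916}{3650} + \frac{200}{399 \cdot 3961} = 3916 \cdot \frac{1}{3650} + \frac{200}{399} \cdot \frac{1}{3961} = \frac{1958}{1825} + \frac{200}{1580439} = \frac{3094864562}{2884301175}$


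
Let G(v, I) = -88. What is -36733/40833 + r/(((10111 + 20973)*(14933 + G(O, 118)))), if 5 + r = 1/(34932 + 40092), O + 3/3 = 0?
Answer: -141296437525085143/157067415238818240 ≈ -0.89959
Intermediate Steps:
O = -1 (O = -1 + 0 = -1)
r = -375119/75024 (r = -5 + 1/(34932 + 40092) = -5 + 1/75024 = -375119/75024 ≈ -5.0000)
-36733/40833 + r/(((10111 + 20973)*(14933 + G(O, 118)))) = -36733/40833 - 375119*1/((10111 + 20973)*(14933 - 88))/75024 = -36733*1/40833 - 375119/(75024*(31084*14845)) = -36733/40833 - 375119/75024/461441980 = -36733/40833 - 375119/75024*1/461441980 = -36733/40833 - 375119/34619223107520 = -141296437525085143/157067415238818240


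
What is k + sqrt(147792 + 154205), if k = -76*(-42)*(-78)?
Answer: -248976 + sqrt(301997) ≈ -2.4843e+5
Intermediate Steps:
k = -248976 (k = 3192*(-78) = -248976)
k + sqrt(147792 + 154205) = -248976 + sqrt(147792 + 154205) = -248976 + sqrt(301997)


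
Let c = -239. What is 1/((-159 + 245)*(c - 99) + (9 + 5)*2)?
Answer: -1/29040 ≈ -3.4435e-5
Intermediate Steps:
1/((-159 + 245)*(c - 99) + (9 + 5)*2) = 1/((-159 + 245)*(-239 - 99) + (9 + 5)*2) = 1/(86*(-338) + 14*2) = 1/(-29068 + 28) = 1/(-29040) = -1/29040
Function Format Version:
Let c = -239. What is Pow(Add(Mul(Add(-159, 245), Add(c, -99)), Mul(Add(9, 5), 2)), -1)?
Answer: Rational(-1, 29040) ≈ -3.4435e-5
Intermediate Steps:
Pow(Add(Mul(Add(-159, 245), Add(c, -99)), Mul(Add(9, 5), 2)), -1) = Pow(Add(Mul(Add(-159, 245), Add(-239, -99)), Mul(Add(9, 5), 2)), -1) = Pow(Add(Mul(86, -338), Mul(14, 2)), -1) = Pow(Add(-29068, 28), -1) = Pow(-29040, -1) = Rational(-1, 29040)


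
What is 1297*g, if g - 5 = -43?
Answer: -49286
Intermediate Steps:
g = -38 (g = 5 - 43 = -38)
1297*g = 1297*(-38) = -49286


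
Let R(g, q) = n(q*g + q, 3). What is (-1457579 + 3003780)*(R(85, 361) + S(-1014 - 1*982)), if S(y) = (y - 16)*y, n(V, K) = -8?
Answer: 6209456628744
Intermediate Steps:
R(g, q) = -8
S(y) = y*(-16 + y) (S(y) = (-16 + y)*y = y*(-16 + y))
(-1457579 + 3003780)*(R(85, 361) + S(-1014 - 1*982)) = (-1457579 + 3003780)*(-8 + (-1014 - 1*982)*(-16 + (-1014 - 1*982))) = 1546201*(-8 + (-1014 - 982)*(-16 + (-1014 - 982))) = 1546201*(-8 - 1996*(-16 - 1996)) = 1546201*(-8 - 1996*(-2012)) = 1546201*(-8 + 4015952) = 1546201*4015944 = 6209456628744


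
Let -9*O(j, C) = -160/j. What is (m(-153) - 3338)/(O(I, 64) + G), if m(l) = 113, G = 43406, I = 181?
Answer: -5253525/70708534 ≈ -0.074298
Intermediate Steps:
O(j, C) = 160/(9*j) (O(j, C) = -(-160)/(9*j) = 160/(9*j))
(m(-153) - 3338)/(O(I, 64) + G) = (113 - 3338)/((160/9)/181 + 43406) = -3225/((160/9)*(1/181) + 43406) = -3225/(160/1629 + 43406) = -3225/70708534/1629 = -3225*1629/70708534 = -5253525/70708534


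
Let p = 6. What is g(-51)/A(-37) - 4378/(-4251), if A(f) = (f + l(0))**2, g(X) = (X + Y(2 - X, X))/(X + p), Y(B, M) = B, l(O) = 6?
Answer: 63106036/61278165 ≈ 1.0298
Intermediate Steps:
g(X) = 2/(6 + X) (g(X) = (X + (2 - X))/(X + 6) = 2/(6 + X))
A(f) = (6 + f)**2 (A(f) = (f + 6)**2 = (6 + f)**2)
g(-51)/A(-37) - 4378/(-4251) = (2/(6 - 51))/((6 - 37)**2) - 4378/(-4251) = (2/(-45))/((-31)**2) - 4378*(-1/4251) = (2*(-1/45))/961 + 4378/4251 = -2/45*1/961 + 4378/4251 = -2/43245 + 4378/4251 = 63106036/61278165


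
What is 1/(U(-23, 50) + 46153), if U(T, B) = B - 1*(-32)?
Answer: 1/46235 ≈ 2.1629e-5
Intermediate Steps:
U(T, B) = 32 + B (U(T, B) = B + 32 = 32 + B)
1/(U(-23, 50) + 46153) = 1/((32 + 50) + 46153) = 1/(82 + 46153) = 1/46235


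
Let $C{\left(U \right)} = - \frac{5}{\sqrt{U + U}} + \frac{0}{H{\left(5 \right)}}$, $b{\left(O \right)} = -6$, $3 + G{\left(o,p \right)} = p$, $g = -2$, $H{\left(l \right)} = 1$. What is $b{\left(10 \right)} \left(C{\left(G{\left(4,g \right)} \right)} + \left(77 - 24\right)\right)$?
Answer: $-318 - 3 i \sqrt{10} \approx -318.0 - 9.4868 i$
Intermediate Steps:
$G{\left(o,p \right)} = -3 + p$
$C{\left(U \right)} = - \frac{5 \sqrt{2}}{2 \sqrt{U}}$ ($C{\left(U \right)} = - \frac{5}{\sqrt{U + U}} + \frac{0}{1} = - \frac{5}{\sqrt{2 U}} + 0 \cdot 1 = - \frac{5}{\sqrt{2} \sqrt{U}} + 0 = - 5 \frac{\sqrt{2}}{2 \sqrt{U}} + 0 = - \frac{5 \sqrt{2}}{2 \sqrt{U}} + 0 = - \frac{5 \sqrt{2}}{2 \sqrt{U}}$)
$b{\left(10 \right)} \left(C{\left(G{\left(4,g \right)} \right)} + \left(77 - 24\right)\right) = - 6 \left(- \frac{5 \sqrt{2}}{2 \sqrt{-3 - 2}} + \left(77 - 24\right)\right) = - 6 \left(- \frac{5 \sqrt{2}}{2 i \sqrt{5}} + 53\right) = - 6 \left(- \frac{5 \sqrt{2} \left(- \frac{i \sqrt{5}}{5}\right)}{2} + 53\right) = - 6 \left(\frac{i \sqrt{10}}{2} + 53\right) = - 6 \left(53 + \frac{i \sqrt{10}}{2}\right) = -318 - 3 i \sqrt{10}$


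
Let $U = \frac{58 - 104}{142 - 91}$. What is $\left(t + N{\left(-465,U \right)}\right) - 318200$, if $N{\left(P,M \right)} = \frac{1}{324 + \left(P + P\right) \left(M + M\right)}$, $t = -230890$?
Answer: $- \frac{18684434503}{34028} \approx -5.4909 \cdot 10^{5}$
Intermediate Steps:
$U = - \frac{46}{51} \approx -0.90196$
$N{\left(P,M \right)} = \frac{1}{324 + 4 M P}$ ($N{\left(P,M \right)} = \frac{1}{324 + 2 P 2 M} = \frac{1}{324 + 4 M P}$)
$\left(t + N{\left(-465,U \right)}\right) - 318200 = \left(-230890 + \frac{1}{4 \left(81 - - \frac{7130}{17}\right)}\right) - 318200 = \left(-230890 + \frac{1}{4 \left(81 + \frac{7130}{17}\right)}\right) - 318200 = \left(-230890 + \frac{1}{4 \cdot \frac{8507}{17}}\right) - 318200 = \left(-230890 + \frac{1}{4} \cdot \frac{17}{8507}\right) - 318200 = \left(-230890 + \frac{17}{34028}\right) - 318200 = - \frac{7856724903}{34028} - 318200 = - \frac{18684434503}{34028}$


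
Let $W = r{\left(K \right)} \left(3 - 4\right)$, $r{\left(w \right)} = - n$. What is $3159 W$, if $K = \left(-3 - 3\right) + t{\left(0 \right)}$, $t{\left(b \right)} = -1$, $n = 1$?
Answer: $3159$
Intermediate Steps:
$K = -7$ ($K = \left(-3 - 3\right) - 1 = -6 - 1 = -7$)
$r{\left(w \right)} = -1$ ($r{\left(w \right)} = \left(-1\right) 1 = -1$)
$W = 1$ ($W = - (3 - 4) = \left(-1\right) \left(-1\right) = 1$)
$3159 W = 3159 \cdot 1 = 3159$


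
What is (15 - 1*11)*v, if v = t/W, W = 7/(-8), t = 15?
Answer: -480/7 ≈ -68.571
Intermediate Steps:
W = -7/8 (W = 7*(-1/8) = -7/8 ≈ -0.87500)
v = -120/7 (v = 15/(-7/8) = 15*(-8/7) = -120/7 ≈ -17.143)
(15 - 1*11)*v = (15 - 1*11)*(-120/7) = (15 - 11)*(-120/7) = 4*(-120/7) = -480/7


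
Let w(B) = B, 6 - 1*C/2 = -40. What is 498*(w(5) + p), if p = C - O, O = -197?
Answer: 146412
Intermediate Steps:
C = 92 (C = 12 - 2*(-40) = 12 + 80 = 92)
p = 289 (p = 92 - 1*(-197) = 92 + 197 = 289)
498*(w(5) + p) = 498*(5 + 289) = 498*294 = 146412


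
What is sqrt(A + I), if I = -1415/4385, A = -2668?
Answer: I*sqrt(2052284363)/877 ≈ 51.656*I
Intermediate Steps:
I = -283/877 (I = -1415*1/4385 = -283/877 ≈ -0.32269)
sqrt(A + I) = sqrt(-2668 - 283/877) = sqrt(-2340119/877) = I*sqrt(2052284363)/877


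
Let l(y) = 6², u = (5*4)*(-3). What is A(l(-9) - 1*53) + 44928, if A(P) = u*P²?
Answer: 27588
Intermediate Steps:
u = -60 (u = 20*(-3) = -60)
l(y) = 36
A(P) = -60*P²
A(l(-9) - 1*53) + 44928 = -60*(36 - 1*53)² + 44928 = -60*(36 - 53)² + 44928 = -60*(-17)² + 44928 = -60*289 + 44928 = -17340 + 44928 = 27588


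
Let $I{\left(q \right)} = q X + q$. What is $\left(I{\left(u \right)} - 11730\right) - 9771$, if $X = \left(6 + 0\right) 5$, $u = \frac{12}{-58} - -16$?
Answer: $- \frac{609331}{29} \approx -21011.0$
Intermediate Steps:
$u = \frac{458}{29}$ ($u = 12 \left(- \frac{1}{58}\right) + 16 = - \frac{6}{29} + 16 = \frac{458}{29} \approx 15.793$)
$X = 30$ ($X = 6 \cdot 5 = 30$)
$I{\left(q \right)} = 31 q$ ($I{\left(q \right)} = q 30 + q = 30 q + q = 31 q$)
$\left(I{\left(u \right)} - 11730\right) - 9771 = \left(31 \cdot \frac{458}{29} - 11730\right) - 9771 = \left(\frac{14198}{29} - 11730\right) - 9771 = - \frac{325972}{29} - 9771 = - \frac{609331}{29}$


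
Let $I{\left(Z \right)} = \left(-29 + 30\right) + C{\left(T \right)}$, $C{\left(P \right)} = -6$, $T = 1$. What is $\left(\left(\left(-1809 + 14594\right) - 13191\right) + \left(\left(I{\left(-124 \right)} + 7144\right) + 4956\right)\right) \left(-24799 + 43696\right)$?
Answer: $220887033$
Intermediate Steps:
$I{\left(Z \right)} = -5$ ($I{\left(Z \right)} = \left(-29 + 30\right) - 6 = 1 - 6 = -5$)
$\left(\left(\left(-1809 + 14594\right) - 13191\right) + \left(\left(I{\left(-124 \right)} + 7144\right) + 4956\right)\right) \left(-24799 + 43696\right) = \left(\left(\left(-1809 + 14594\right) - 13191\right) + \left(\left(-5 + 7144\right) + 4956\right)\right) \left(-24799 + 43696\right) = \left(\left(12785 - 13191\right) + \left(7139 + 4956\right)\right) 18897 = \left(-406 + 12095\right) 18897 = 11689 \cdot 18897 = 220887033$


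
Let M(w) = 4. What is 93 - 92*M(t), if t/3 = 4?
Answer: -275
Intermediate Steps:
t = 12 (t = 3*4 = 12)
93 - 92*M(t) = 93 - 92*4 = 93 - 368 = -275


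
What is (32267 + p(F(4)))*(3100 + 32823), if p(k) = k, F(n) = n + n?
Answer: 1159414825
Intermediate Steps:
F(n) = 2*n
(32267 + p(F(4)))*(3100 + 32823) = (32267 + 2*4)*(3100 + 32823) = (32267 + 8)*35923 = 32275*35923 = 1159414825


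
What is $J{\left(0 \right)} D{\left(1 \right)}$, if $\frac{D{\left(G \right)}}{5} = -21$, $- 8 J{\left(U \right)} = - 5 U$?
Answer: $0$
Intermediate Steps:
$J{\left(U \right)} = \frac{5 U}{8}$ ($J{\left(U \right)} = - \frac{\left(-5\right) U}{8} = \frac{5 U}{8}$)
$D{\left(G \right)} = -105$ ($D{\left(G \right)} = 5 \left(-21\right) = -105$)
$J{\left(0 \right)} D{\left(1 \right)} = \frac{5}{8} \cdot 0 \left(-105\right) = 0 \left(-105\right) = 0$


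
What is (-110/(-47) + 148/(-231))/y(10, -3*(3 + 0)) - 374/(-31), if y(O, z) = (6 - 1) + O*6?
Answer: 264505744/21876855 ≈ 12.091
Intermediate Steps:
y(O, z) = 5 + 6*O
(-110/(-47) + 148/(-231))/y(10, -3*(3 + 0)) - 374/(-31) = (-110/(-47) + 148/(-231))/(5 + 6*10) - 374/(-31) = (-110*(-1/47) + 148*(-1/231))/(5 + 60) - 374*(-1/31) = (110/47 - 148/231)/65 + 374/31 = (18454/10857)*(1/65) + 374/31 = 18454/705705 + 374/31 = 264505744/21876855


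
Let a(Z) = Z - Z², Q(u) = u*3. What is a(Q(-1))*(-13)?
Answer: 156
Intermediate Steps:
Q(u) = 3*u
a(Q(-1))*(-13) = ((3*(-1))*(1 - 3*(-1)))*(-13) = -3*(1 - 1*(-3))*(-13) = -3*(1 + 3)*(-13) = -3*4*(-13) = -12*(-13) = 156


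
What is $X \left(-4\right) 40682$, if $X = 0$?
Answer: $0$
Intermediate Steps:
$X \left(-4\right) 40682 = 0 \left(-4\right) 40682 = 0 \cdot 40682 = 0$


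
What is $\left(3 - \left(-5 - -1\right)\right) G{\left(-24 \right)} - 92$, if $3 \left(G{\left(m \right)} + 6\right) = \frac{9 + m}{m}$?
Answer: $- \frac{3181}{24} \approx -132.54$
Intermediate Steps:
$G{\left(m \right)} = -6 + \frac{9 + m}{3 m}$ ($G{\left(m \right)} = -6 + \frac{\left(9 + m\right) \frac{1}{m}}{3} = -6 + \frac{\frac{1}{m} \left(9 + m\right)}{3} = -6 + \frac{9 + m}{3 m}$)
$\left(3 - \left(-5 - -1\right)\right) G{\left(-24 \right)} - 92 = \left(3 - \left(-5 - -1\right)\right) \left(- \frac{17}{3} + \frac{3}{-24}\right) - 92 = \left(3 - \left(-5 + 1\right)\right) \left(- \frac{17}{3} + 3 \left(- \frac{1}{24}\right)\right) - 92 = \left(3 - -4\right) \left(- \frac{17}{3} - \frac{1}{8}\right) - 92 = \left(3 + 4\right) \left(- \frac{139}{24}\right) - 92 = 7 \left(- \frac{139}{24}\right) - 92 = - \frac{973}{24} - 92 = - \frac{3181}{24}$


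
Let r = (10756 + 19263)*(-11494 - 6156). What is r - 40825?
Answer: -529876175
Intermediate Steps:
r = -529835350 (r = 30019*(-17650) = -529835350)
r - 40825 = -529835350 - 40825 = -529876175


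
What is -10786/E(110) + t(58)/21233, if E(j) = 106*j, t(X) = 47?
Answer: -114235559/123788390 ≈ -0.92283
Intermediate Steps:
-10786/E(110) + t(58)/21233 = -10786/(106*110) + 47/21233 = -10786/11660 + 47*(1/21233) = -10786*1/11660 + 47/21233 = -5393/5830 + 47/21233 = -114235559/123788390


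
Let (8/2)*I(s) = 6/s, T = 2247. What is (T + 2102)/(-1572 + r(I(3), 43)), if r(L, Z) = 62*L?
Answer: -4349/1541 ≈ -2.8222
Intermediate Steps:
I(s) = 3/(2*s) (I(s) = (6/s)/4 = 3/(2*s))
(T + 2102)/(-1572 + r(I(3), 43)) = (2247 + 2102)/(-1572 + 62*((3/2)/3)) = 4349/(-1572 + 62*((3/2)*(⅓))) = 4349/(-1572 + 62*(½)) = 4349/(-1572 + 31) = 4349/(-1541) = 4349*(-1/1541) = -4349/1541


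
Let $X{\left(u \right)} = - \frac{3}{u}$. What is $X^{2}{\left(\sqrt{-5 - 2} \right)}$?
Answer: $- \frac{9}{7} \approx -1.2857$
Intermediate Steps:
$X^{2}{\left(\sqrt{-5 - 2} \right)} = \left(- \frac{3}{\sqrt{-5 - 2}}\right)^{2} = \left(- \frac{3}{\sqrt{-7}}\right)^{2} = \left(- \frac{3}{i \sqrt{7}}\right)^{2} = \left(- 3 \left(- \frac{i \sqrt{7}}{7}\right)\right)^{2} = \left(\frac{3 i \sqrt{7}}{7}\right)^{2} = - \frac{9}{7}$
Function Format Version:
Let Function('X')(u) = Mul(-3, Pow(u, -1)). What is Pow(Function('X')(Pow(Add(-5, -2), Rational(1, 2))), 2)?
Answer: Rational(-9, 7) ≈ -1.2857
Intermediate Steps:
Pow(Function('X')(Pow(Add(-5, -2), Rational(1, 2))), 2) = Pow(Mul(-3, Pow(Pow(Add(-5, -2), Rational(1, 2)), -1)), 2) = Pow(Mul(-3, Pow(Pow(-7, Rational(1, 2)), -1)), 2) = Pow(Mul(-3, Pow(Mul(I, Pow(7, Rational(1, 2))), -1)), 2) = Pow(Mul(-3, Mul(Rational(-1, 7), I, Pow(7, Rational(1, 2)))), 2) = Pow(Mul(Rational(3, 7), I, Pow(7, Rational(1, 2))), 2) = Rational(-9, 7)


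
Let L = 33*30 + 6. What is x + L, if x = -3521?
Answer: -2525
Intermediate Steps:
L = 996 (L = 990 + 6 = 996)
x + L = -3521 + 996 = -2525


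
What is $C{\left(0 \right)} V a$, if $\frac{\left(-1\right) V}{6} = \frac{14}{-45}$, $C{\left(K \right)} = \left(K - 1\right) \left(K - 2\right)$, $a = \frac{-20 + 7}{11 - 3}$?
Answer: $- \frac{91}{15} \approx -6.0667$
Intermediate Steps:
$a = - \frac{13}{8} \approx -1.625$
$C{\left(K \right)} = \left(-1 + K\right) \left(-2 + K\right)$
$V = \frac{28}{15}$ ($V = - 6 \frac{14}{-45} = - 6 \cdot 14 \left(- \frac{1}{45}\right) = \left(-6\right) \left(- \frac{14}{45}\right) = \frac{28}{15} \approx 1.8667$)
$C{\left(0 \right)} V a = \left(2 + 0^{2} - 0\right) \frac{28}{15} \left(- \frac{13}{8}\right) = \left(2 + 0 + 0\right) \frac{28}{15} \left(- \frac{13}{8}\right) = 2 \cdot \frac{28}{15} \left(- \frac{13}{8}\right) = \frac{56}{15} \left(- \frac{13}{8}\right) = - \frac{91}{15}$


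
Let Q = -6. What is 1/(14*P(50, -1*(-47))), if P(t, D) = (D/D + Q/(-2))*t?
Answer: 1/2800 ≈ 0.00035714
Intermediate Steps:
P(t, D) = 4*t (P(t, D) = (D/D - 6/(-2))*t = (1 - 6*(-1/2))*t = (1 + 3)*t = 4*t)
1/(14*P(50, -1*(-47))) = 1/(14*(4*50)) = 1/(14*200) = 1/2800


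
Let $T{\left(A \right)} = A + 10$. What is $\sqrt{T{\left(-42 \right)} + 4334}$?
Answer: $3 \sqrt{478} \approx 65.59$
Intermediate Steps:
$T{\left(A \right)} = 10 + A$
$\sqrt{T{\left(-42 \right)} + 4334} = \sqrt{\left(10 - 42\right) + 4334} = \sqrt{-32 + 4334} = \sqrt{4302} = 3 \sqrt{478}$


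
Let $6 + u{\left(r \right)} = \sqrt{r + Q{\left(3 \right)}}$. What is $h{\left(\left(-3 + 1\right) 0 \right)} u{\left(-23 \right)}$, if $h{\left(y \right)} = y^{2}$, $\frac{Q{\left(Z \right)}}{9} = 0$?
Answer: $0$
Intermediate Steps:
$Q{\left(Z \right)} = 0$ ($Q{\left(Z \right)} = 9 \cdot 0 = 0$)
$u{\left(r \right)} = -6 + \sqrt{r}$ ($u{\left(r \right)} = -6 + \sqrt{r + 0} = -6 + \sqrt{r}$)
$h{\left(\left(-3 + 1\right) 0 \right)} u{\left(-23 \right)} = \left(\left(-3 + 1\right) 0\right)^{2} \left(-6 + \sqrt{-23}\right) = \left(\left(-2\right) 0\right)^{2} \left(-6 + i \sqrt{23}\right) = 0^{2} \left(-6 + i \sqrt{23}\right) = 0 \left(-6 + i \sqrt{23}\right) = 0$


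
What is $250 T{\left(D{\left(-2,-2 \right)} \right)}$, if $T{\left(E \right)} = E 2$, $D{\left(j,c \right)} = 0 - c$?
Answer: $1000$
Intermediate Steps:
$D{\left(j,c \right)} = - c$
$T{\left(E \right)} = 2 E$
$250 T{\left(D{\left(-2,-2 \right)} \right)} = 250 \cdot 2 \left(\left(-1\right) \left(-2\right)\right) = 250 \cdot 2 \cdot 2 = 250 \cdot 4 = 1000$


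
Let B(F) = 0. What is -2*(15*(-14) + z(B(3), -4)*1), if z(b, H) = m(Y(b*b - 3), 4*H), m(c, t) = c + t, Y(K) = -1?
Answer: 454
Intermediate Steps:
z(b, H) = -1 + 4*H
-2*(15*(-14) + z(B(3), -4)*1) = -2*(15*(-14) + (-1 + 4*(-4))*1) = -2*(-210 + (-1 - 16)*1) = -2*(-210 - 17*1) = -2*(-210 - 17) = -2*(-227) = 454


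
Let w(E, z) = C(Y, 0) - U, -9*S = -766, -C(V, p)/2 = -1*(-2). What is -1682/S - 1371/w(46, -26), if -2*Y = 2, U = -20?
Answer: -646197/6128 ≈ -105.45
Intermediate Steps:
Y = -1 (Y = -1/2*2 = -1)
C(V, p) = -4 (C(V, p) = -(-2)*(-2) = -2*2 = -4)
S = 766/9 (S = -1/9*(-766) = 766/9 ≈ 85.111)
w(E, z) = 16 (w(E, z) = -4 - 1*(-20) = -4 + 20 = 16)
-1682/S - 1371/w(46, -26) = -1682/766/9 - 1371/16 = -1682*9/766 - 1371*1/16 = -7569/383 - 1371/16 = -646197/6128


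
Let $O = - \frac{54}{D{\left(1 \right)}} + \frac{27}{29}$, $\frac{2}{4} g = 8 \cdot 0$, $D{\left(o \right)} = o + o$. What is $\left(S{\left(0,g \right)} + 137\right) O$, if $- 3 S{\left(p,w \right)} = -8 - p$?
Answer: $- \frac{105588}{29} \approx -3641.0$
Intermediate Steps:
$D{\left(o \right)} = 2 o$
$g = 0$ ($g = 2 \cdot 8 \cdot 0 = 2 \cdot 0 = 0$)
$S{\left(p,w \right)} = \frac{8}{3} + \frac{p}{3}$ ($S{\left(p,w \right)} = - \frac{-8 - p}{3} = \frac{8}{3} + \frac{p}{3}$)
$O = - \frac{756}{29}$ ($O = - \frac{54}{2 \cdot 1} + \frac{27}{29} = - \frac{54}{2} + 27 \cdot \frac{1}{29} = \left(-54\right) \frac{1}{2} + \frac{27}{29} = -27 + \frac{27}{29} = - \frac{756}{29} \approx -26.069$)
$\left(S{\left(0,g \right)} + 137\right) O = \left(\left(\frac{8}{3} + \frac{1}{3} \cdot 0\right) + 137\right) \left(- \frac{756}{29}\right) = \left(\left(\frac{8}{3} + 0\right) + 137\right) \left(- \frac{756}{29}\right) = \left(\frac{8}{3} + 137\right) \left(- \frac{756}{29}\right) = \frac{419}{3} \left(- \frac{756}{29}\right) = - \frac{105588}{29}$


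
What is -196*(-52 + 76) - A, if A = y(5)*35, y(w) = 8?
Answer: -4984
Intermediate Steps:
A = 280 (A = 8*35 = 280)
-196*(-52 + 76) - A = -196*(-52 + 76) - 1*280 = -196*24 - 280 = -4704 - 280 = -4984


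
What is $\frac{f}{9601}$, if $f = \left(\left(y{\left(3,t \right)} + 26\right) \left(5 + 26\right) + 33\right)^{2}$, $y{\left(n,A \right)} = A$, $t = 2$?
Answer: $\frac{811801}{9601} \approx 84.554$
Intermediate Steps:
$f = 811801$ ($f = \left(\left(2 + 26\right) \left(5 + 26\right) + 33\right)^{2} = \left(28 \cdot 31 + 33\right)^{2} = \left(868 + 33\right)^{2} = 901^{2} = 811801$)
$\frac{f}{9601} = \frac{811801}{9601}$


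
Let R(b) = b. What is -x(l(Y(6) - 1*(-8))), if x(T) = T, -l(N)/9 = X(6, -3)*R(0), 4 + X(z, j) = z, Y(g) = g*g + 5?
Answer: 0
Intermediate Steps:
Y(g) = 5 + g² (Y(g) = g² + 5 = 5 + g²)
X(z, j) = -4 + z
l(N) = 0 (l(N) = -9*(-4 + 6)*0 = -18*0 = -9*0 = 0)
-x(l(Y(6) - 1*(-8))) = -1*0 = 0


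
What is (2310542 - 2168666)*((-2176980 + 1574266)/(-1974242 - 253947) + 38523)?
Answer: 12178228309844436/2228189 ≈ 5.4655e+9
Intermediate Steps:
(2310542 - 2168666)*((-2176980 + 1574266)/(-1974242 - 253947) + 38523) = 141876*(-602714/(-2228189) + 38523) = 141876*(-602714*(-1/2228189) + 38523) = 141876*(602714/2228189 + 38523) = 141876*(85837127561/2228189) = 12178228309844436/2228189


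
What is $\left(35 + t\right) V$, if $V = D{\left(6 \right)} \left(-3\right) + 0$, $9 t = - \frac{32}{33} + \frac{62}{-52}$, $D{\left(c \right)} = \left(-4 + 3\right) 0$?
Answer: $0$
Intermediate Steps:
$D{\left(c \right)} = 0$ ($D{\left(c \right)} = \left(-1\right) 0 = 0$)
$t = - \frac{1855}{7722}$ ($t = \frac{- \frac{32}{33} + \frac{62}{-52}}{9} = \frac{\left(-32\right) \frac{1}{33} + 62 \left(- \frac{1}{52}\right)}{9} = \frac{- \frac{32}{33} - \frac{31}{26}}{9} = \frac{1}{9} \left(- \frac{1855}{858}\right) = - \frac{1855}{7722} \approx -0.24022$)
$V = 0$ ($V = 0 \left(-3\right) + 0 = 0 + 0 = 0$)
$\left(35 + t\right) V = \left(35 - \frac{1855}{7722}\right) 0 = \frac{268415}{7722} \cdot 0 = 0$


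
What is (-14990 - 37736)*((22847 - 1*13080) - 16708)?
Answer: 365971166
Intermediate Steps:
(-14990 - 37736)*((22847 - 1*13080) - 16708) = -52726*((22847 - 13080) - 16708) = -52726*(9767 - 16708) = -52726*(-6941) = 365971166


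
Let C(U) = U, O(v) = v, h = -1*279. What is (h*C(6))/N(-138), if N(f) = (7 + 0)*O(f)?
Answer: 279/161 ≈ 1.7329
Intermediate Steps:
h = -279
N(f) = 7*f (N(f) = (7 + 0)*f = 7*f)
(h*C(6))/N(-138) = (-279*6)/((7*(-138))) = -1674/(-966) = -1674*(-1/966) = 279/161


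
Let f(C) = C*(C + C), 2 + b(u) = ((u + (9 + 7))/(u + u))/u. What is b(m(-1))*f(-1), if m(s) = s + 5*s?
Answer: -67/18 ≈ -3.7222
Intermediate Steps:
m(s) = 6*s
b(u) = -2 + (16 + u)/(2*u**2) (b(u) = -2 + ((u + (9 + 7))/(u + u))/u = -2 + ((u + 16)/((2*u)))/u = -2 + ((16 + u)*(1/(2*u)))/u = -2 + ((16 + u)/(2*u))/u = -2 + (16 + u)/(2*u**2))
f(C) = 2*C**2 (f(C) = C*(2*C) = 2*C**2)
b(m(-1))*f(-1) = (-2 + 1/(2*((6*(-1)))) + 8/(6*(-1))**2)*(2*(-1)**2) = (-2 + (1/2)/(-6) + 8/(-6)**2)*(2*1) = (-2 + (1/2)*(-1/6) + 8*(1/36))*2 = (-2 - 1/12 + 2/9)*2 = -67/36*2 = -67/18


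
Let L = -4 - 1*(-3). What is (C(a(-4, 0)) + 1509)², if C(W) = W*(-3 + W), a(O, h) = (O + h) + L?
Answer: 2399401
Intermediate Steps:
L = -1 (L = -4 + 3 = -1)
a(O, h) = -1 + O + h (a(O, h) = (O + h) - 1 = -1 + O + h)
(C(a(-4, 0)) + 1509)² = ((-1 - 4 + 0)*(-3 + (-1 - 4 + 0)) + 1509)² = (-5*(-3 - 5) + 1509)² = (-5*(-8) + 1509)² = (40 + 1509)² = 1549² = 2399401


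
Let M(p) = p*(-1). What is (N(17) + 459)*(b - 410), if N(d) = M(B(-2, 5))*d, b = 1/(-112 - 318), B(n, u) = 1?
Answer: -38962521/215 ≈ -1.8122e+5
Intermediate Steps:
M(p) = -p
b = -1/430 (b = 1/(-430) = -1/430 ≈ -0.0023256)
N(d) = -d (N(d) = (-1*1)*d = -d)
(N(17) + 459)*(b - 410) = (-1*17 + 459)*(-1/430 - 410) = (-17 + 459)*(-176301/430) = 442*(-176301/430) = -38962521/215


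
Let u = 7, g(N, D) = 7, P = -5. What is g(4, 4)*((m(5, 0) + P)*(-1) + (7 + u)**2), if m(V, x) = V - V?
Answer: 1407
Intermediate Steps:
m(V, x) = 0
g(4, 4)*((m(5, 0) + P)*(-1) + (7 + u)**2) = 7*((0 - 5)*(-1) + (7 + 7)**2) = 7*(-5*(-1) + 14**2) = 7*(5 + 196) = 7*201 = 1407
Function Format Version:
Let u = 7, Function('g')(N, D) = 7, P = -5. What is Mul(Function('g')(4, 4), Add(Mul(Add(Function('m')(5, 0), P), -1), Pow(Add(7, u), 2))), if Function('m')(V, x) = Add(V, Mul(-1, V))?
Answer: 1407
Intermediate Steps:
Function('m')(V, x) = 0
Mul(Function('g')(4, 4), Add(Mul(Add(Function('m')(5, 0), P), -1), Pow(Add(7, u), 2))) = Mul(7, Add(Mul(Add(0, -5), -1), Pow(Add(7, 7), 2))) = Mul(7, Add(Mul(-5, -1), Pow(14, 2))) = Mul(7, Add(5, 196)) = Mul(7, 201) = 1407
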